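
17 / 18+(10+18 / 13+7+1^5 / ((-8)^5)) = 74104715 / 3833856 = 19.33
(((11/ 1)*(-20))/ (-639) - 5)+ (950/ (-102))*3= -354100/ 10863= -32.60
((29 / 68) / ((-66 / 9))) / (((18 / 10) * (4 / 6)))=-145 / 2992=-0.05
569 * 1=569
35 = 35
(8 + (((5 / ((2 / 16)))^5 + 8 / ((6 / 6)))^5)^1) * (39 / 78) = 5629501733236719149410523546648576016388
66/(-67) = -66/67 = -0.99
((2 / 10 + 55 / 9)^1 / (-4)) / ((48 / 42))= -1.38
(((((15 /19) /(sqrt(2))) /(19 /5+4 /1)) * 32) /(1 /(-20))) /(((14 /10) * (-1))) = 40000 * sqrt(2) /1729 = 32.72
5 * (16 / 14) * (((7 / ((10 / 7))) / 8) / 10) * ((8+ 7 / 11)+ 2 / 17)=11459 / 3740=3.06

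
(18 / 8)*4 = 9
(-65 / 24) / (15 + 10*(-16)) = 13 / 696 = 0.02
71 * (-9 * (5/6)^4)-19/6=-44831/144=-311.33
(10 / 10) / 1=1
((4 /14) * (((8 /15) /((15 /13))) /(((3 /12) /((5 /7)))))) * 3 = 832 /735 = 1.13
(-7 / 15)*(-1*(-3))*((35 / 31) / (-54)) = 49 / 1674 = 0.03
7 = 7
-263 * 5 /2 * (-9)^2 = -106515 /2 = -53257.50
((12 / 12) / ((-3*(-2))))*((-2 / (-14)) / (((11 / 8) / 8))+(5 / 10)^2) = 111 / 616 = 0.18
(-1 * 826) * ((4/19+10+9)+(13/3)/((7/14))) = -1312514/57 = -23026.56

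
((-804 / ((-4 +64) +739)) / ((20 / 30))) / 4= -603 / 1598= -0.38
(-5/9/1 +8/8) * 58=232/9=25.78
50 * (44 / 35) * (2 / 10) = 88 / 7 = 12.57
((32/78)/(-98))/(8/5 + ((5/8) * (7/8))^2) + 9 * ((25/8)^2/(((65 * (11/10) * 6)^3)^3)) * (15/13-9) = -31856681125248449146577889245/14451493096906703111597815556064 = -0.00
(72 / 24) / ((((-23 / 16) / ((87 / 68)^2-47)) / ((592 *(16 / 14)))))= 2980255872 / 46529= 64051.58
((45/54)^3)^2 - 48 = -2223863/46656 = -47.67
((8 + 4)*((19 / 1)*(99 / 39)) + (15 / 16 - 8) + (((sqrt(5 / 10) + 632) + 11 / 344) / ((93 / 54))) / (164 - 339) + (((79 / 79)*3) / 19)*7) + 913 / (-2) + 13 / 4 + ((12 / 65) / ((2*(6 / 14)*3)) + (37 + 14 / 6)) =433856835761 / 2765708400 - 9*sqrt(2) / 5425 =156.87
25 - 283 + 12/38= -257.68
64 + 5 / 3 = 197 / 3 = 65.67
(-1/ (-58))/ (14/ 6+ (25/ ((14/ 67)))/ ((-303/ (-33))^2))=214221/ 46623967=0.00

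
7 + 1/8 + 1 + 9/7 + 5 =807/56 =14.41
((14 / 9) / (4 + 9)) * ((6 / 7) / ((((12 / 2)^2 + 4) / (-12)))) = -2 / 65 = -0.03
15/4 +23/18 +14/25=5029/900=5.59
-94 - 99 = -193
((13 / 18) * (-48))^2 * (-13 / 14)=-70304 / 63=-1115.94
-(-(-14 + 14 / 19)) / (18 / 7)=-98 / 19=-5.16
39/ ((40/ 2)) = 39/ 20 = 1.95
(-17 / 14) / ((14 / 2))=-17 / 98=-0.17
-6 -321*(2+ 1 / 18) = -3995 / 6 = -665.83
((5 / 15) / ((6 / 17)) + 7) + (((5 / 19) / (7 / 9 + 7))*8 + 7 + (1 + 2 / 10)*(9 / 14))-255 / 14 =-13333 / 5985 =-2.23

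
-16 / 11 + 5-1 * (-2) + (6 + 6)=193 / 11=17.55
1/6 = 0.17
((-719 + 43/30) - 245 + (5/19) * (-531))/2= -628313/1140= -551.15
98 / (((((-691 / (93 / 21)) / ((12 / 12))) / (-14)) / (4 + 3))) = 42532 / 691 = 61.55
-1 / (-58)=1 / 58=0.02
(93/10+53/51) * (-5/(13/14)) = -36911/663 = -55.67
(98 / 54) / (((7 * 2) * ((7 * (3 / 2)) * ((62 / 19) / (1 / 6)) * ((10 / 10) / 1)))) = 19 / 30132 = 0.00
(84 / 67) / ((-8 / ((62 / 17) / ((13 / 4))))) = -2604 / 14807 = -0.18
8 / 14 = 4 / 7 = 0.57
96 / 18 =16 / 3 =5.33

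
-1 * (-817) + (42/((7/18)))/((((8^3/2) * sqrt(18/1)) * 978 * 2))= 817.00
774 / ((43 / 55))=990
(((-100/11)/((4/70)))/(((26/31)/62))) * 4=-6727000/143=-47041.96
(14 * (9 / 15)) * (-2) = -84 / 5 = -16.80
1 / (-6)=-1 / 6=-0.17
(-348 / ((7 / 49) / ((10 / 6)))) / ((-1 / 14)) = 56840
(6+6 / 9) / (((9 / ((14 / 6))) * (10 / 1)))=14 / 81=0.17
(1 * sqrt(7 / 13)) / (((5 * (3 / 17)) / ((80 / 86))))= 136 * sqrt(91) / 1677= 0.77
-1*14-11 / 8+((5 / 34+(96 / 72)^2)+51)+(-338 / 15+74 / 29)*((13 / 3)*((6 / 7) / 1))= -45554321 / 1242360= -36.67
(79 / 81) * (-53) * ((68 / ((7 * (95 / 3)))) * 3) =-284716 / 5985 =-47.57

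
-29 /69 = -0.42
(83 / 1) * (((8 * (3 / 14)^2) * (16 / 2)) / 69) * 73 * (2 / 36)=48472 / 3381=14.34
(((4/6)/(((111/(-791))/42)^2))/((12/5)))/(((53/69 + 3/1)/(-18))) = -2115427461/17797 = -118864.27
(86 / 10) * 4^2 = 688 / 5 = 137.60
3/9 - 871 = -2612/3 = -870.67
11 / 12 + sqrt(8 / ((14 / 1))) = 1.67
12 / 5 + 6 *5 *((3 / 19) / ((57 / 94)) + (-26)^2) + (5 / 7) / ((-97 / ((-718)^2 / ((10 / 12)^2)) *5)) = 117638159736 / 6127975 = 19196.91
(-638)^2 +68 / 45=18317048 / 45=407045.51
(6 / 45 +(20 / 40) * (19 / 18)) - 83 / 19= -12679 / 3420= -3.71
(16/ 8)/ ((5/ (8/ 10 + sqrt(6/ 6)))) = 0.72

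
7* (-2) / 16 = -7 / 8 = -0.88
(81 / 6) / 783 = 1 / 58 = 0.02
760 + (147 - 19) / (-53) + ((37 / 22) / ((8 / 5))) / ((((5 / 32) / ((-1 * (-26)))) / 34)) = 3908720 / 583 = 6704.49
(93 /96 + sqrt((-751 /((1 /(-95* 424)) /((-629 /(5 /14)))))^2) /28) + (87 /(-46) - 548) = 1400418158425 /736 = 1902742063.08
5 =5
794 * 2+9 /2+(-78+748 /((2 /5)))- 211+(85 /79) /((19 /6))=9527867 /3002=3173.84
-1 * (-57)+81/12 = 255/4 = 63.75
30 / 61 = 0.49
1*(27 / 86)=27 / 86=0.31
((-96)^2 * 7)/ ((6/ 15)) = 161280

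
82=82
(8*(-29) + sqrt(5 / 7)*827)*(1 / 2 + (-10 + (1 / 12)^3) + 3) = 325699 / 216- 9288037*sqrt(35) / 12096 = -3034.86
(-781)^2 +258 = 610219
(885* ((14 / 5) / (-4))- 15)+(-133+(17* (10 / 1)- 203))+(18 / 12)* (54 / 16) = -12727 / 16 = -795.44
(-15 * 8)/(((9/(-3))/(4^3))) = 2560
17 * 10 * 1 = 170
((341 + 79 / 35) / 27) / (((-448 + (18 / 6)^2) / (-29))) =348406 / 414855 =0.84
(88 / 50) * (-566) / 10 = -12452 / 125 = -99.62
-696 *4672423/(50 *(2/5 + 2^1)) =-135500267/5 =-27100053.40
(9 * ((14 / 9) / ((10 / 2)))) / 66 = 7 / 165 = 0.04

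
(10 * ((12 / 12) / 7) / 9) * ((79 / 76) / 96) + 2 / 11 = 463993 / 2528064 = 0.18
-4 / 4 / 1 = -1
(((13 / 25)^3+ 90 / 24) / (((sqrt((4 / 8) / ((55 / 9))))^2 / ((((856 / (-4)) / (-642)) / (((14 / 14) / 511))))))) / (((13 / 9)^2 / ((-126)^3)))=-7765639867.53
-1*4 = -4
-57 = -57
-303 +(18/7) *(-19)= -2463/7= -351.86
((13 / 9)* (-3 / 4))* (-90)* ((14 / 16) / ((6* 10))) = 91 / 64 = 1.42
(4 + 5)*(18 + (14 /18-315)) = -2666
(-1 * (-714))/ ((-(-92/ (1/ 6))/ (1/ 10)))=119/ 920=0.13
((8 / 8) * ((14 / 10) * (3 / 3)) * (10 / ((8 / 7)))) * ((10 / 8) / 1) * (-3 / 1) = -45.94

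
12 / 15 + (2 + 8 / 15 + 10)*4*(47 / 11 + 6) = 85108 / 165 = 515.81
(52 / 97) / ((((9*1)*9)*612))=13 / 1202121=0.00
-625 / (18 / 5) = -3125 / 18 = -173.61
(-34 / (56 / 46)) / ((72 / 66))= -4301 / 168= -25.60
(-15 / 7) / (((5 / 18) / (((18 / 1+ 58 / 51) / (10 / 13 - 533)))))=228384 / 823361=0.28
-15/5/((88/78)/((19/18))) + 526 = 46041/88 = 523.19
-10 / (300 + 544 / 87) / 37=-435 / 492914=-0.00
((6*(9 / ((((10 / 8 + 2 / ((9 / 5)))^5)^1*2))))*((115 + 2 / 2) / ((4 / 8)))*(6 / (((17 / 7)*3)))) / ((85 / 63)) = 334066431541248 / 6411541765625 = 52.10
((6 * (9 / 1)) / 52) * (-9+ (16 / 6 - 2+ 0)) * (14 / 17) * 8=-57.01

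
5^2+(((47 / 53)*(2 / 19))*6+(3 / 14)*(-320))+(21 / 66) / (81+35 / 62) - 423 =-182728381445 / 392114723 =-466.01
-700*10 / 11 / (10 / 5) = -3500 / 11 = -318.18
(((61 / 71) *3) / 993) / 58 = 61 / 1363058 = 0.00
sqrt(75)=5* sqrt(3)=8.66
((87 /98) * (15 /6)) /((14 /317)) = 137895 /2744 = 50.25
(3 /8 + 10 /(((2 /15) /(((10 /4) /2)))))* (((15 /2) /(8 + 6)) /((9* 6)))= 1255 /1344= 0.93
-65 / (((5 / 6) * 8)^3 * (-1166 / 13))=0.00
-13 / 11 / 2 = -13 / 22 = -0.59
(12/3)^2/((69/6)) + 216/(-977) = 26296/22471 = 1.17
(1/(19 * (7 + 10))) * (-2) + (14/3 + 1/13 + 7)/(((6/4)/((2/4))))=147700/37791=3.91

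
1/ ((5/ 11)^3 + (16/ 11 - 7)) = -0.18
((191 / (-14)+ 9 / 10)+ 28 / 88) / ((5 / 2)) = -9567 / 1925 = -4.97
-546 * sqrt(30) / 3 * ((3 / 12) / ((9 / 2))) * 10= -910 * sqrt(30) / 9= -553.81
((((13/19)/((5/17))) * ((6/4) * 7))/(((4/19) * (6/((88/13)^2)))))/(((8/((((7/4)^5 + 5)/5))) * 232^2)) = 315726873/35825254400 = 0.01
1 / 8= 0.12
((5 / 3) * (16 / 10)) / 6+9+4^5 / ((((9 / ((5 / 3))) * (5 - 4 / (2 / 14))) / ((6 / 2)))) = -1055 / 69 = -15.29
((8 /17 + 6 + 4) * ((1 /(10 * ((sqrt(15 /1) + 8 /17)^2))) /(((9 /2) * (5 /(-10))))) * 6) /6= -26622748 /820864845 + 1646144 * sqrt(15) /820864845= -0.02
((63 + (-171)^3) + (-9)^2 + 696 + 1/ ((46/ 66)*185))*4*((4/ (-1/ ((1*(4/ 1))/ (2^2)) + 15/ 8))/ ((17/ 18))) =-49011433509888/ 506345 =-96794544.25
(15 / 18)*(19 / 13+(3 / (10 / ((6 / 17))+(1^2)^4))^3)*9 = 194361675 / 17718272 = 10.97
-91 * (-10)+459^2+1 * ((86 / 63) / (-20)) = 133302287 / 630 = 211590.93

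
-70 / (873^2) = -70 / 762129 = -0.00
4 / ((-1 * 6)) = -2 / 3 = -0.67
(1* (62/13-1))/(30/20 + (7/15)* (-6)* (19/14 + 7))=-490/2847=-0.17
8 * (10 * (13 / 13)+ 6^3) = 1808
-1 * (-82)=82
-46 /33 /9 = -46 /297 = -0.15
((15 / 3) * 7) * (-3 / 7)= -15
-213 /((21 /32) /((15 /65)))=-6816 /91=-74.90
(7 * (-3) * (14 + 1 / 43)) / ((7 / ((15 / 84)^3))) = -226125 / 943936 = -0.24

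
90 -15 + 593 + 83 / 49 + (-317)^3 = -1560862822 / 49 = -31854343.31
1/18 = 0.06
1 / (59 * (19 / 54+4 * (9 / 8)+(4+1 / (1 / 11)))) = 27 / 31624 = 0.00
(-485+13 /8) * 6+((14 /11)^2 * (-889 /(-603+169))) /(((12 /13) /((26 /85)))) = -2899.15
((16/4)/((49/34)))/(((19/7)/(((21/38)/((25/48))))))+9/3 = 36867/9025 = 4.08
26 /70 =13 /35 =0.37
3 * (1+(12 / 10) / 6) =18 / 5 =3.60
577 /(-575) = -577 /575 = -1.00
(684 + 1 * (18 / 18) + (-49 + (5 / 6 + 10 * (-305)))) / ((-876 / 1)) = 14479 / 5256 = 2.75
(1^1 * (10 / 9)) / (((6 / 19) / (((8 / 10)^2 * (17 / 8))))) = 646 / 135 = 4.79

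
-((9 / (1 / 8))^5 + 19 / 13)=-25153929235 / 13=-1934917633.46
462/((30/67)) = 5159/5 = 1031.80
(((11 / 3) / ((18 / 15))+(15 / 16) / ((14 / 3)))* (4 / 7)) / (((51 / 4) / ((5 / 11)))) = 32825 / 494802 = 0.07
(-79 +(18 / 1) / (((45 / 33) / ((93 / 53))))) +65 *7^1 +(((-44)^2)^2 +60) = 993367118 / 265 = 3748555.16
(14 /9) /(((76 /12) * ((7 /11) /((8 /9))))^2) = 15488 /204687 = 0.08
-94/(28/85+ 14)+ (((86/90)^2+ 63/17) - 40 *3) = -852157001/6988275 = -121.94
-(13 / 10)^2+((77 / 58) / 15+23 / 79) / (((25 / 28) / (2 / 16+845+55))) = 654731083 / 1718250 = 381.05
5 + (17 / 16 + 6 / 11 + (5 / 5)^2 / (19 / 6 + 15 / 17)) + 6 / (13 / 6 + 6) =3861721 / 508816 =7.59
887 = 887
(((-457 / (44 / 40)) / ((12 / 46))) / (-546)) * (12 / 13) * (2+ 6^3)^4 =237394148843360 / 39039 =6080948509.01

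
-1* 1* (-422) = 422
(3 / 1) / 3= 1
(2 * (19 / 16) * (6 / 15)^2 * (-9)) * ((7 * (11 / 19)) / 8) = -693 / 400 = -1.73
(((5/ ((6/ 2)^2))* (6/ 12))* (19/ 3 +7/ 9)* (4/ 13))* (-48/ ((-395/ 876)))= 598016/ 9243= 64.70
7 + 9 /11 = 86 /11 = 7.82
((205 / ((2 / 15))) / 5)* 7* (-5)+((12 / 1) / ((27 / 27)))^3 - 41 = -18151 / 2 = -9075.50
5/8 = 0.62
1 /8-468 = -3743 /8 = -467.88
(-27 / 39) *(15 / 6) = -45 / 26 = -1.73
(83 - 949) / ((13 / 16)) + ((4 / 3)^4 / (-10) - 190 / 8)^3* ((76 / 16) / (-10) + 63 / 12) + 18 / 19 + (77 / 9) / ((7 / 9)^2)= -19878824053037051917 / 294035676480000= -67606.84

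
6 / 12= 1 / 2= 0.50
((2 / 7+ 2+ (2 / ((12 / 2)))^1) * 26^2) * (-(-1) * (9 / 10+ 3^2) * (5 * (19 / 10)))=1165593 / 7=166513.29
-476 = -476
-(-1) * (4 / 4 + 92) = 93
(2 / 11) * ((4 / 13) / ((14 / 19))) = 76 / 1001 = 0.08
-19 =-19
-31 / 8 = -3.88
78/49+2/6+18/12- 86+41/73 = -1760167/21462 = -82.01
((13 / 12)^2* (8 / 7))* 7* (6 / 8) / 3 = 169 / 72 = 2.35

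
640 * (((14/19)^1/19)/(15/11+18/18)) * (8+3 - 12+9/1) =394240/4693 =84.01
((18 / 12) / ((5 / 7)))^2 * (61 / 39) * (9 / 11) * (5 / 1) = 80703 / 2860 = 28.22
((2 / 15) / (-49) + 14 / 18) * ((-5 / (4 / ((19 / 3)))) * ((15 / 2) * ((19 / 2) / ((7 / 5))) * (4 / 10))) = -3084745 / 24696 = -124.91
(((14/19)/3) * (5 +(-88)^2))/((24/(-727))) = -4381629/76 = -57653.01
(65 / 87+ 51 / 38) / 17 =6907 / 56202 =0.12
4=4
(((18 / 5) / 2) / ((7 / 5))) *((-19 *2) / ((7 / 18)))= -6156 / 49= -125.63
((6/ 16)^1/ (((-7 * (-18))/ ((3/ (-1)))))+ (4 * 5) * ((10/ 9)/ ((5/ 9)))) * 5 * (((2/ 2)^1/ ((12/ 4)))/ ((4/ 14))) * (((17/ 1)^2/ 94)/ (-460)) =-431477/ 276736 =-1.56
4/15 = 0.27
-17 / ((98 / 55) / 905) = -846175 / 98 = -8634.44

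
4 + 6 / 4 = 11 / 2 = 5.50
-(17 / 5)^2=-289 / 25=-11.56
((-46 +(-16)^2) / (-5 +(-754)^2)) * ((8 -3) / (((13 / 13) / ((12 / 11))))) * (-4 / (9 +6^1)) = -3360 / 6253621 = -0.00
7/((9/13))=91/9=10.11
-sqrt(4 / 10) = -sqrt(10) / 5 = -0.63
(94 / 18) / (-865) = -0.01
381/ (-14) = -27.21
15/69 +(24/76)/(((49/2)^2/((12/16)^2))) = 456811/2098474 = 0.22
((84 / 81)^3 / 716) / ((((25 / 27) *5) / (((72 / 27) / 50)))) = 21952 / 1223353125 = 0.00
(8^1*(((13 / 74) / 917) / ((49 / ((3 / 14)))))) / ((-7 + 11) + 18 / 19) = 741 / 546969409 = 0.00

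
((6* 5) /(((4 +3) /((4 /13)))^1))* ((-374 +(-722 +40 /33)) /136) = -180640 /17017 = -10.62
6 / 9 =2 / 3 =0.67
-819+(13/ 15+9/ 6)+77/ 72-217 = -371723/ 360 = -1032.56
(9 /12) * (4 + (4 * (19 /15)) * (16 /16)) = 34 /5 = 6.80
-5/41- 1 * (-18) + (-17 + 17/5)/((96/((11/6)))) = 520093/29520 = 17.62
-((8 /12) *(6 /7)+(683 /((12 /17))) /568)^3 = -11.77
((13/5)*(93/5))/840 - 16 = -111597/7000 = -15.94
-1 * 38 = -38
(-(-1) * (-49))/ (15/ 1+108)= -49/ 123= -0.40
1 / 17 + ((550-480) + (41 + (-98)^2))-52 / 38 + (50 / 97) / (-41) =9713.68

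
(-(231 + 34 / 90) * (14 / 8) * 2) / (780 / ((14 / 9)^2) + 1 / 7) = -892829 / 355545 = -2.51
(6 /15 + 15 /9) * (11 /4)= 341 /60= 5.68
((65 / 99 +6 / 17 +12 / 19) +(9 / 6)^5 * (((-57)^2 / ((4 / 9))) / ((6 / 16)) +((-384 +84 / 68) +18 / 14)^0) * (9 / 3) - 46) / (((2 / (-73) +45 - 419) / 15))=-165858590206075 / 9313066752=-17809.23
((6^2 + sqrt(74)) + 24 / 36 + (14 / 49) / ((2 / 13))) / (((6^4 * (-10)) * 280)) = -809 / 76204800 - sqrt(74) / 3628800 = -0.00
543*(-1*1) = -543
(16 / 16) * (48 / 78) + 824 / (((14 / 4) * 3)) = 21592 / 273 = 79.09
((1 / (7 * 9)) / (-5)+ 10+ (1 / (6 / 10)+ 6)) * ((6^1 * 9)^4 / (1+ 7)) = 657097272 / 35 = 18774207.77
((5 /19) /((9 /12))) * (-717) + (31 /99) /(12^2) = -251.58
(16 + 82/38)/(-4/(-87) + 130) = 30015/214966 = 0.14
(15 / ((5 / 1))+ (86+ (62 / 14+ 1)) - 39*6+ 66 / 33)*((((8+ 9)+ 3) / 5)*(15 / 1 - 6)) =-34668 / 7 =-4952.57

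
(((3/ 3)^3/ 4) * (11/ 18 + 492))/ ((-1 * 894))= -8867/ 64368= -0.14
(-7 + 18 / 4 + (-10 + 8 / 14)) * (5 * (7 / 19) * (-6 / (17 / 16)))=40080 / 323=124.09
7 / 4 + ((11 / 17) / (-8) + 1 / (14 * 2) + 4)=5431 / 952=5.70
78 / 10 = 39 / 5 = 7.80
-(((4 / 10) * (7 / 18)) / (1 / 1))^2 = -49 / 2025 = -0.02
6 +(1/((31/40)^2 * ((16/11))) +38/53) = 400416/50933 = 7.86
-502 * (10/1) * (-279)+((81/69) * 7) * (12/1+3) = 32216175/23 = 1400703.26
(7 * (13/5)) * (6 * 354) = 193284/5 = 38656.80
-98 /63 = -14 /9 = -1.56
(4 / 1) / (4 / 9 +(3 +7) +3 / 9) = 36 / 97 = 0.37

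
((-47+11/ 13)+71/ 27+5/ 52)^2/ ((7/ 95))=353182139255/ 13798512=25595.67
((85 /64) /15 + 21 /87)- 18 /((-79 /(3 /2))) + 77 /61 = 51893143 /26832192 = 1.93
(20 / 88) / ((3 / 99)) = 15 / 2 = 7.50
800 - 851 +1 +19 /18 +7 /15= -4363 /90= -48.48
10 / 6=5 / 3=1.67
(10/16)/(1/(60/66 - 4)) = -85/44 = -1.93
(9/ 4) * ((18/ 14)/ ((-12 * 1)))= -27/ 112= -0.24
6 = 6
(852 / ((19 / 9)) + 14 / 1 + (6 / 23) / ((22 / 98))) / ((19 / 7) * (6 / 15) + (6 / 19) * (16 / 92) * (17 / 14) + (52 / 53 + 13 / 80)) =182.38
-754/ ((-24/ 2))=377/ 6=62.83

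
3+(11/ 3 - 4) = 8/ 3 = 2.67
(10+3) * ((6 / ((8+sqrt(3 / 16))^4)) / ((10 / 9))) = 95877879552 / 5433416192405 - 11812110336 * sqrt(3) / 5433416192405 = 0.01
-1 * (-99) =99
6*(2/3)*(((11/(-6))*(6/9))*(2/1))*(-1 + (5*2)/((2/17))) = -2464/3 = -821.33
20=20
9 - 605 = -596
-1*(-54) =54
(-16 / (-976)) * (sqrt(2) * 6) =6 * sqrt(2) / 61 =0.14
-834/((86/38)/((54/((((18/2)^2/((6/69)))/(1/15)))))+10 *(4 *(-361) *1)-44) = 21128/352093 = 0.06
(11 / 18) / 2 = 11 / 36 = 0.31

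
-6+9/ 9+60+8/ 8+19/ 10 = 579/ 10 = 57.90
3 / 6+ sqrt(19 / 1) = 1 / 2+ sqrt(19) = 4.86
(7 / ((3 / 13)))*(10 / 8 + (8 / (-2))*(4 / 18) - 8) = -25025 / 108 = -231.71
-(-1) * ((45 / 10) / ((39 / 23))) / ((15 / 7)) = 161 / 130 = 1.24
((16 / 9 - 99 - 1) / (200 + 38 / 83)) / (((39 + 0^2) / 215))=-606730 / 224613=-2.70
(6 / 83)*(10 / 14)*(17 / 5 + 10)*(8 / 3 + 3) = 2278 / 581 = 3.92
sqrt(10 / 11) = sqrt(110) / 11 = 0.95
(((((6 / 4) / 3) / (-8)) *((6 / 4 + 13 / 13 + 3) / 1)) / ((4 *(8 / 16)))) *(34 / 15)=-187 / 480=-0.39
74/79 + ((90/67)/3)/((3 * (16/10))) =21807/21172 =1.03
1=1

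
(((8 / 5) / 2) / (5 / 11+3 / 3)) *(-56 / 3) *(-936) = 48048 / 5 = 9609.60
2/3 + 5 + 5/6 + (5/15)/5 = 197/30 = 6.57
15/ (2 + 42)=15/ 44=0.34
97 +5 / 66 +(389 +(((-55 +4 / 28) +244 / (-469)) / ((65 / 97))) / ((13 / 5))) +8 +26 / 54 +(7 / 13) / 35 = 108942679073 / 235405170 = 462.79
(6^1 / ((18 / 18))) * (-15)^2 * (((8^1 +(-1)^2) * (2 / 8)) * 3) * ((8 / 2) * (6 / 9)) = 24300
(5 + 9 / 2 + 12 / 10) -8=27 / 10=2.70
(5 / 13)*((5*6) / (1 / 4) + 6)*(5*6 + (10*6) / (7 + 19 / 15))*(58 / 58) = 727650 / 403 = 1805.58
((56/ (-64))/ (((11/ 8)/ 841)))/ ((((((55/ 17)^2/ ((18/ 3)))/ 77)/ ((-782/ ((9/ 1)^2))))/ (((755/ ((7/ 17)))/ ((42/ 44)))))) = 438065189.05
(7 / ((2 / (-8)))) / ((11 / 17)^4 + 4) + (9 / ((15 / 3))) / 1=-1710883 / 348725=-4.91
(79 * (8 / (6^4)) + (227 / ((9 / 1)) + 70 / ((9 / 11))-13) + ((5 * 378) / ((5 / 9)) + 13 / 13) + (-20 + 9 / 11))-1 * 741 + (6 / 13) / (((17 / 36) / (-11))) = 1075264999 / 393822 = 2730.33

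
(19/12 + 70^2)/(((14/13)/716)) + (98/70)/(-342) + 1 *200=3259052.69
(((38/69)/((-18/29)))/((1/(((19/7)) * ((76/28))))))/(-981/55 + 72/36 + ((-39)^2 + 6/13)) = -142221365/32757487938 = -0.00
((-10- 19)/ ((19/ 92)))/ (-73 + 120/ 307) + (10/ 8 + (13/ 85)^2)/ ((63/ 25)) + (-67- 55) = -409758220423/ 3427196668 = -119.56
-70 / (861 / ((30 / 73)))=-100 / 2993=-0.03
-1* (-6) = 6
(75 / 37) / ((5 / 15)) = 225 / 37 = 6.08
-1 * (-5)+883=888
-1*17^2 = -289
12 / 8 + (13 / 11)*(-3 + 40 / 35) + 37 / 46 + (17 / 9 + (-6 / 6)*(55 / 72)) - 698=-9871773 / 14168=-696.77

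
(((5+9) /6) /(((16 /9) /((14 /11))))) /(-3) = -49 /88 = -0.56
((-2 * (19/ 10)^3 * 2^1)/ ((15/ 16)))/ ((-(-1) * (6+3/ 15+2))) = -54872/ 15375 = -3.57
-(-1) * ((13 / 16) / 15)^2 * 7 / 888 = 1183 / 51148800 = 0.00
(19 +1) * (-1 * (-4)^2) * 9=-2880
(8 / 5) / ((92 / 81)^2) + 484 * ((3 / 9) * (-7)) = -17902837 / 15870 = -1128.09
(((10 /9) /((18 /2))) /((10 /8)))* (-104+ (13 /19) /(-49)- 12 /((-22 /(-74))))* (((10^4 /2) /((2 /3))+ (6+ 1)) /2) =-14799509996 /276507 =-53523.09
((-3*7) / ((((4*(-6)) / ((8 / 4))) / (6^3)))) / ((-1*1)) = -378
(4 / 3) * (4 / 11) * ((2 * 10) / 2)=160 / 33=4.85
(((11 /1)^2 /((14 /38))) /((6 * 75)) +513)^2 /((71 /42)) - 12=2618528541001 /16773750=156108.71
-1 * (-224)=224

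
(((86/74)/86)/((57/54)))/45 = 0.00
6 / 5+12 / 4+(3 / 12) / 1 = 89 / 20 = 4.45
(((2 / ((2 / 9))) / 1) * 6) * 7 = 378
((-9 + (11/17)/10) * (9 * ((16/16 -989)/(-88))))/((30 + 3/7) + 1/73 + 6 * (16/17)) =-132731739/5305520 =-25.02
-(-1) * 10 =10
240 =240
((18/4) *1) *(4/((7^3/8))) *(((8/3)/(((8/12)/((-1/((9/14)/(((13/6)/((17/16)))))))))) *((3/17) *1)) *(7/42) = -6656/42483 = -0.16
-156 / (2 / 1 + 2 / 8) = -208 / 3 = -69.33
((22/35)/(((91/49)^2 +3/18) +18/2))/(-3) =-308/18545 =-0.02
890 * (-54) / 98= -24030 / 49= -490.41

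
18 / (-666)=-1 / 37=-0.03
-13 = -13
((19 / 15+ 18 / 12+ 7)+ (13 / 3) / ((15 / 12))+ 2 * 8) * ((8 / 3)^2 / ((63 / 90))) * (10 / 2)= 280640 / 189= 1484.87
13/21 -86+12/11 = -19471/231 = -84.29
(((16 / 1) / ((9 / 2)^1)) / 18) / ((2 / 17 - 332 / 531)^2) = 4024036 / 5248681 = 0.77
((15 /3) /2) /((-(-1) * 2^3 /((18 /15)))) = 3 /8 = 0.38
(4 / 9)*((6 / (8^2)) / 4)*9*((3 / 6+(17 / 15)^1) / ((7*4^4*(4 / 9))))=63 / 327680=0.00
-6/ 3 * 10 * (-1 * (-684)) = -13680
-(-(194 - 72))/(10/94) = 5734/5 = 1146.80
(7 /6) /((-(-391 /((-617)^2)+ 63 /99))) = -29313053 /15963132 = -1.84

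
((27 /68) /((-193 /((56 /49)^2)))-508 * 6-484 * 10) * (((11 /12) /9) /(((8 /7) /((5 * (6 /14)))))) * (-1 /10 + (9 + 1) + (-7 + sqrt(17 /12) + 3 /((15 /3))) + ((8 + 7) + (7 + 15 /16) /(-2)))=-84460525325 /3858456-1089813230 * sqrt(51) /4340763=-23682.68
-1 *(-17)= 17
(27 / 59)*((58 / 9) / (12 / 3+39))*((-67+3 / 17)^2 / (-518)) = -112273152 / 189896987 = -0.59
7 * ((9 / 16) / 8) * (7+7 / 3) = 147 / 32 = 4.59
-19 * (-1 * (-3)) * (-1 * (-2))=-114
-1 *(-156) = 156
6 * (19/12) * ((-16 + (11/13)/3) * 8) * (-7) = 326116/39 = 8361.95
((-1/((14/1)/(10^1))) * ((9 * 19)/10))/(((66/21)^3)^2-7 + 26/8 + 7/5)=-3193330/251340953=-0.01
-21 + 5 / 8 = -163 / 8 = -20.38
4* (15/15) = 4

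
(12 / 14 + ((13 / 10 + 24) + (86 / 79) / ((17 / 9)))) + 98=11726193 / 94010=124.73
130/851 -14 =-11784/851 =-13.85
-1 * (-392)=392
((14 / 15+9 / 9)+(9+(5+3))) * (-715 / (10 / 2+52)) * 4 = -162448 / 171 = -949.99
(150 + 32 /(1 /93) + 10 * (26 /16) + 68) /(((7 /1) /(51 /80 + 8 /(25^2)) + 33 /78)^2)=1872910302289 /73018307961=25.65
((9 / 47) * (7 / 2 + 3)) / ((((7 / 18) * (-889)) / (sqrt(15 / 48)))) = -0.00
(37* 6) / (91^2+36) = 222 / 8317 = 0.03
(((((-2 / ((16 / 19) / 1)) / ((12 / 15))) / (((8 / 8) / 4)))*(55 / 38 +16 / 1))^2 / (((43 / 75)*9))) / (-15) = -6105125 / 11008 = -554.61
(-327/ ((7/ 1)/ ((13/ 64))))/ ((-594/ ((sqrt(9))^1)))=1417/ 29568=0.05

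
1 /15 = 0.07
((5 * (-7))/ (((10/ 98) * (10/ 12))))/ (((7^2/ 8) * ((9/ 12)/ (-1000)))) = 89600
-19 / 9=-2.11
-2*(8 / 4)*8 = -32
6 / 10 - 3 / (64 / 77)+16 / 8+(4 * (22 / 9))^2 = 2451917 / 25920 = 94.60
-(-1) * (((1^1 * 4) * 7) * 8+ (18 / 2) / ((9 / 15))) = 239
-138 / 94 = -69 / 47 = -1.47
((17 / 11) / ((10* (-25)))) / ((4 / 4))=-17 / 2750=-0.01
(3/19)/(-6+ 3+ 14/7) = -3/19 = -0.16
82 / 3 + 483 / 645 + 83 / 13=289004 / 8385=34.47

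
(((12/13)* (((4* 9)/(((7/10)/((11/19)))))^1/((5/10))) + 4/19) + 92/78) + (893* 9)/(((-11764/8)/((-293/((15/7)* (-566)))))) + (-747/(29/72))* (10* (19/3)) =-73493615339747117/625987570845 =-117404.27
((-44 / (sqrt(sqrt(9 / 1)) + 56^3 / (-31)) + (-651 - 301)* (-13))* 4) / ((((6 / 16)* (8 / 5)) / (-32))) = -22207311453537280 / 8411175429 - 2460160* sqrt(3) / 8411175429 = -2640214.99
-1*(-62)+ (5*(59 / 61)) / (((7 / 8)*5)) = 26946 / 427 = 63.11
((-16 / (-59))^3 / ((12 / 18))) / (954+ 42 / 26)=26624 / 850474439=0.00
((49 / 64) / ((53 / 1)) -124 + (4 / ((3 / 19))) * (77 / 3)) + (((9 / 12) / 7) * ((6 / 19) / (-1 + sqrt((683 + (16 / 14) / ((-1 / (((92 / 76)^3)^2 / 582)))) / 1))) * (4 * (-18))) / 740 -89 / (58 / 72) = 2225192025403676912054851 / 5352185514465470393280 -29241 * sqrt(133327715699554215) / 84637503165569410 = 415.75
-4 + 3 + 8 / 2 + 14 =17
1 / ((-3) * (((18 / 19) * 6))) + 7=6.94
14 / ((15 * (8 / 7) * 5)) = 0.16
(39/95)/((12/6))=39/190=0.21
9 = 9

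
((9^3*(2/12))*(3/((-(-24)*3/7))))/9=63/16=3.94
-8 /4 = -2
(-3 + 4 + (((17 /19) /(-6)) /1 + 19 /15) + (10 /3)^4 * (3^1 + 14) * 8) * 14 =1809028123 /7695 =235091.37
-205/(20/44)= -451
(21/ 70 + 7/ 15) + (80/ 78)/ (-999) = 298301/ 389610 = 0.77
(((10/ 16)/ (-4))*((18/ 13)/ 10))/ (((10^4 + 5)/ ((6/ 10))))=-9/ 6936800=-0.00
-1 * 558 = -558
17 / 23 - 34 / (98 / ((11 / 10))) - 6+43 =421019 / 11270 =37.36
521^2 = 271441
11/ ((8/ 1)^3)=11/ 512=0.02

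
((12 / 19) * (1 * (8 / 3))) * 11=352 / 19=18.53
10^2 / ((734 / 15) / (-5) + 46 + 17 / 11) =82500 / 31151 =2.65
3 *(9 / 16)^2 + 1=499 / 256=1.95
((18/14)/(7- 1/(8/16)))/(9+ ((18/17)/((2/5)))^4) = 83521/18870110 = 0.00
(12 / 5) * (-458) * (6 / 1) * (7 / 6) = -38472 / 5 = -7694.40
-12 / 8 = -3 / 2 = -1.50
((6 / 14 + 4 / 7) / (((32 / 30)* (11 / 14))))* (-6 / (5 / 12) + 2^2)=-273 / 22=-12.41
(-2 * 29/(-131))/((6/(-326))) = -9454/393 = -24.06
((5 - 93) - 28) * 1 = -116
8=8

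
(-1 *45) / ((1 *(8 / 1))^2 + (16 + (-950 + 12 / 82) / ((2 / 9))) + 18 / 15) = 9225 / 859594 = 0.01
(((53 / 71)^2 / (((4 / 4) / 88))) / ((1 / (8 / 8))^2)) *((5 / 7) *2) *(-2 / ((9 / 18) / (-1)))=9887680 / 35287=280.21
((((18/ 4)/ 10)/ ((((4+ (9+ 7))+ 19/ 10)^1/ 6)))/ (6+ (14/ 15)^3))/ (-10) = -6075/ 3357124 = -0.00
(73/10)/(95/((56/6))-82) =-1022/10055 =-0.10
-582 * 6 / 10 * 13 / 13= -1746 / 5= -349.20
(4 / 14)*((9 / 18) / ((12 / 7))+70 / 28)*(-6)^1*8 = -268 / 7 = -38.29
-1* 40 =-40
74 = 74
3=3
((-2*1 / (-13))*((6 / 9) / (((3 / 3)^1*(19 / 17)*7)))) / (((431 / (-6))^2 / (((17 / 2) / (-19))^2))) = 58956 / 115946257609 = 0.00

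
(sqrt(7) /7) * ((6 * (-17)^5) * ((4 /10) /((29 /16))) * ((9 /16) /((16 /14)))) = -38336139 * sqrt(7) /290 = -349751.34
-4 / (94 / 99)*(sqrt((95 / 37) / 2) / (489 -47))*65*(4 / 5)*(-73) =40.99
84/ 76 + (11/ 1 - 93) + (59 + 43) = 401/ 19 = 21.11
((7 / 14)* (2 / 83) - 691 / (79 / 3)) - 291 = -2080067 / 6557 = -317.23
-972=-972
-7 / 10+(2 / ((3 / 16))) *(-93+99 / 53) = -515571 / 530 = -972.78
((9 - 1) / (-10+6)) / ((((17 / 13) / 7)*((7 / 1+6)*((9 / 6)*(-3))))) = 28 / 153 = 0.18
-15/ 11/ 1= -1.36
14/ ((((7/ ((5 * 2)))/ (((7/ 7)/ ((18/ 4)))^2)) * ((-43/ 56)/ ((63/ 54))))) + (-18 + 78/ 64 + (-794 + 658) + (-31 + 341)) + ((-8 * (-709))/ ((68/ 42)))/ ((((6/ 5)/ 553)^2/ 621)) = 2626210900330886503/ 5684256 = 462014888198.37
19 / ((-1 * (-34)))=19 / 34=0.56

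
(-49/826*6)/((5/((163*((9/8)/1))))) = -30807/2360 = -13.05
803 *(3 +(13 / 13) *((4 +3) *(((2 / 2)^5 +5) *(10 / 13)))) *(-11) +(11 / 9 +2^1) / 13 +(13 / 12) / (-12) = -311872.69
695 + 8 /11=7653 /11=695.73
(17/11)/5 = 17/55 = 0.31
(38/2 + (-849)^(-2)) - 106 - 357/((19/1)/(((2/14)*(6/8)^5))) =-1229012537609/14023904256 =-87.64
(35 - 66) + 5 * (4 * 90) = 1769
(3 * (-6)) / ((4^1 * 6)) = -3 / 4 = -0.75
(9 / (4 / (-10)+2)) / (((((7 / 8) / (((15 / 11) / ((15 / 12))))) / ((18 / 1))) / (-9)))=-87480 / 77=-1136.10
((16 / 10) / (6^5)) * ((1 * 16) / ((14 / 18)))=4 / 945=0.00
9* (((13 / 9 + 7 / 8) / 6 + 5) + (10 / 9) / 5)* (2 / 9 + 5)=113881 / 432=263.61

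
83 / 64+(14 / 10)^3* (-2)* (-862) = 37855623 / 8000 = 4731.95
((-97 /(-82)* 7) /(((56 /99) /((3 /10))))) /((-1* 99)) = -291 /6560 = -0.04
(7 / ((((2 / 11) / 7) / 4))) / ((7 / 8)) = 1232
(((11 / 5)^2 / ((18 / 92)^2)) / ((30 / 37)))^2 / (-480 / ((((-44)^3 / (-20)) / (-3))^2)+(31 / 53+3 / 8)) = 4213155615711718189096 / 166270555250578125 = 25339.16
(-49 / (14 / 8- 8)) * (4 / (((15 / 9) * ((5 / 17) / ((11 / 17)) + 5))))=3.45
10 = 10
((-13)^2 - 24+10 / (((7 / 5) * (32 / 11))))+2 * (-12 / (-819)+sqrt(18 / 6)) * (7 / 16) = 7 * sqrt(3) / 8+644141 / 4368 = 148.98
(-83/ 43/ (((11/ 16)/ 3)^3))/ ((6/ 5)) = -7649280/ 57233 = -133.65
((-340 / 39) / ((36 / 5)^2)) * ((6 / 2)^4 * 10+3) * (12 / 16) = -575875 / 5616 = -102.54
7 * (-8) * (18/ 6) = -168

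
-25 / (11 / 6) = -150 / 11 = -13.64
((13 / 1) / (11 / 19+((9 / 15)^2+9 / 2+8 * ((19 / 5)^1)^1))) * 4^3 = 23.21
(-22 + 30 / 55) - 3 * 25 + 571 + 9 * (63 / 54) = 10671 / 22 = 485.05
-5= -5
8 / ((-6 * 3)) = -0.44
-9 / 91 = -0.10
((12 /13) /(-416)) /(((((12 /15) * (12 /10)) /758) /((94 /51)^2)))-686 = -2433284947 /3516552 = -691.95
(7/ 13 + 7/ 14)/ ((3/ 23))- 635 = -16303/ 26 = -627.04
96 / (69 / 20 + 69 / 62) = 21.04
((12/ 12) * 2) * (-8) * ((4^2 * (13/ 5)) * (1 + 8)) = -29952/ 5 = -5990.40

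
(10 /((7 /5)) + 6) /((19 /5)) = 460 /133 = 3.46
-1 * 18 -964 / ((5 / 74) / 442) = -31530602 / 5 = -6306120.40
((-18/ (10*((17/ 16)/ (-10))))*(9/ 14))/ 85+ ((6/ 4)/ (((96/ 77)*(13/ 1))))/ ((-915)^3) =0.13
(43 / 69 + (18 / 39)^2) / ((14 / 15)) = 6965 / 7774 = 0.90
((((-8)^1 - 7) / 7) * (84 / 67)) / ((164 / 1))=-45 / 2747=-0.02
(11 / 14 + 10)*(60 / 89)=4530 / 623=7.27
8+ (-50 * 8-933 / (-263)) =-102163 / 263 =-388.45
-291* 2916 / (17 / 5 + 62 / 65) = -194898.02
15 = 15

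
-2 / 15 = -0.13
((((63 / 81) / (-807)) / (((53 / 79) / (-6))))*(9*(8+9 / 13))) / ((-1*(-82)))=0.01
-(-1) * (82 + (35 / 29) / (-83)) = 197339 / 2407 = 81.99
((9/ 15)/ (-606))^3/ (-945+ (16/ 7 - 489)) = 7/ 10325676622000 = 0.00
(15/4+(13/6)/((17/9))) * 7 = 34.28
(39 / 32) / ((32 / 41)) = 1599 / 1024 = 1.56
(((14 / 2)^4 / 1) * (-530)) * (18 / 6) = -3817590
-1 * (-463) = 463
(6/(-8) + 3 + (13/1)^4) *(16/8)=114253/2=57126.50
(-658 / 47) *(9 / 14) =-9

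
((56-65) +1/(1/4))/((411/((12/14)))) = -0.01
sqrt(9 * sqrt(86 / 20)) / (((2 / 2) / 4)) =6 * 10^(3 / 4) * 43^(1 / 4) / 5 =17.28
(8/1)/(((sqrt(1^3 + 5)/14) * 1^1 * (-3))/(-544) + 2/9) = 4176248832/116004725 - 7402752 * sqrt(6)/116004725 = 35.84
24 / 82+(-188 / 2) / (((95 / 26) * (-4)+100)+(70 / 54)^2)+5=142525597 / 33829715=4.21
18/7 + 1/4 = 79/28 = 2.82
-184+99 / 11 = -175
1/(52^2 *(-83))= -1/224432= -0.00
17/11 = 1.55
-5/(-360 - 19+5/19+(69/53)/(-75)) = 125875/9535137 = 0.01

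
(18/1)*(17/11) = 306/11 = 27.82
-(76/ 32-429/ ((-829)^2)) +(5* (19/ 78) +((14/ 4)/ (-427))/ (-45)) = -226847803463/ 196193560680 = -1.16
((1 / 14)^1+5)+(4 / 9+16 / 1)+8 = 3719 / 126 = 29.52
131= 131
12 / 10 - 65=-319 / 5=-63.80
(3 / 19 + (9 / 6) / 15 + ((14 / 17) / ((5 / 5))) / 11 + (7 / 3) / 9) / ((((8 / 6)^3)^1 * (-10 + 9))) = -567931 / 2273920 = -0.25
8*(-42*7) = -2352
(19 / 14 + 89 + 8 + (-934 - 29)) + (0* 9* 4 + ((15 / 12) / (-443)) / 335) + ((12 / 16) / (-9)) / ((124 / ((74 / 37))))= -133655532929 / 154578648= -864.64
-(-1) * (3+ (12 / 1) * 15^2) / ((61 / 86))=232458 / 61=3810.79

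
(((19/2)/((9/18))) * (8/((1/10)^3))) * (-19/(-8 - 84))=722000/23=31391.30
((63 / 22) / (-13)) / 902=-63 / 257972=-0.00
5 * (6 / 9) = 10 / 3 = 3.33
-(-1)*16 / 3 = 16 / 3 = 5.33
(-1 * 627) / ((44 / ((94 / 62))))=-2679 / 124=-21.60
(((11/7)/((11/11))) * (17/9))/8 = 187/504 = 0.37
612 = 612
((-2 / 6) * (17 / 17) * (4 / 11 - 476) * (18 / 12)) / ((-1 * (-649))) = 0.37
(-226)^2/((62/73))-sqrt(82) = 1864274/31-sqrt(82) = 60128.82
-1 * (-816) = 816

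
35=35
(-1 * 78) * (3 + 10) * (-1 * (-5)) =-5070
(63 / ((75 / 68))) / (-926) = -714 / 11575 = -0.06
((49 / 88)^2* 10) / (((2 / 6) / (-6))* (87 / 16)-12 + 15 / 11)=-36015 / 127061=-0.28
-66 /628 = -33 /314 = -0.11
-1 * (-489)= 489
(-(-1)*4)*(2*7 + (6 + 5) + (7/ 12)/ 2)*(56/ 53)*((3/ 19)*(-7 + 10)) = 50988/ 1007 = 50.63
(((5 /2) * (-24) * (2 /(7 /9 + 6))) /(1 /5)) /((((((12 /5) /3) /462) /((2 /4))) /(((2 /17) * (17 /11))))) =-283500 /61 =-4647.54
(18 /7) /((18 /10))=10 /7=1.43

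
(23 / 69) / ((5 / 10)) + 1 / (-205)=407 / 615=0.66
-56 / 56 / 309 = -1 / 309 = -0.00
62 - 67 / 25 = 1483 / 25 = 59.32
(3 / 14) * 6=9 / 7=1.29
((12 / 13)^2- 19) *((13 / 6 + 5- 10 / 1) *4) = 104278 / 507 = 205.68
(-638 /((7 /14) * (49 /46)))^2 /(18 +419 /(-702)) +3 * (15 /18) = 4837236129149 /58666034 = 82453.78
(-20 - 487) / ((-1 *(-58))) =-507 / 58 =-8.74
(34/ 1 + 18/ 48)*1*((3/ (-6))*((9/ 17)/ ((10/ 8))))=-495/ 68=-7.28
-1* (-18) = 18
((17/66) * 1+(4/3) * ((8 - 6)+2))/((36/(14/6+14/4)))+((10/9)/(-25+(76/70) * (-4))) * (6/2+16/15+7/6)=0.71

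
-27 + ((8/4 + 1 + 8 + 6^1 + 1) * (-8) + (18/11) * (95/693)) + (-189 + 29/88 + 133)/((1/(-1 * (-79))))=-30957793/6776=-4568.74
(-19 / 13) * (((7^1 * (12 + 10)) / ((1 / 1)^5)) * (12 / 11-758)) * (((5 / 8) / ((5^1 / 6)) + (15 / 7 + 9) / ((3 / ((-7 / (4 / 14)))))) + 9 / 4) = -194895008 / 13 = -14991923.69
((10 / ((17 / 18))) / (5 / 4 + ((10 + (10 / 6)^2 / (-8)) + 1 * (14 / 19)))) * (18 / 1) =16.37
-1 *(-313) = 313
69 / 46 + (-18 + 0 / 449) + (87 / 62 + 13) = -65 / 31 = -2.10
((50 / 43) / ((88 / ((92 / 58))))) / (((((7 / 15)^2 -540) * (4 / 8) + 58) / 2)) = -0.00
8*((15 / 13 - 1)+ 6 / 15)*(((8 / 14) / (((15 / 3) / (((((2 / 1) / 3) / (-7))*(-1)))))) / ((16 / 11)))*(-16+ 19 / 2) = -264 / 1225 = -0.22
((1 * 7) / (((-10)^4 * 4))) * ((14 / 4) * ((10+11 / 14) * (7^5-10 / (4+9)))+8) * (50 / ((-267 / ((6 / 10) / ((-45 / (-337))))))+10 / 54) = -364188167833 / 4998240000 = -72.86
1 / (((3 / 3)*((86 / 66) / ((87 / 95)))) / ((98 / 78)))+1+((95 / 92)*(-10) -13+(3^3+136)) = 345799533 / 2442830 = 141.56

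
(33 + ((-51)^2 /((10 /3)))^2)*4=60890109 /25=2435604.36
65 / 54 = 1.20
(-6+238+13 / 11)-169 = 706 / 11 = 64.18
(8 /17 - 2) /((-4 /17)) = 13 /2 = 6.50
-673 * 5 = -3365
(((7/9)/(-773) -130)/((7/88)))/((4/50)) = -20428.73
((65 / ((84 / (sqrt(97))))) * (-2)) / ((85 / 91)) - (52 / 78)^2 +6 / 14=-169 * sqrt(97) / 102 - 1 / 63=-16.33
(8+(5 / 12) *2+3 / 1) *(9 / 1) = 213 / 2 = 106.50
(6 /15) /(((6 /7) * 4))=7 /60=0.12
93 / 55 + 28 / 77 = 113 / 55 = 2.05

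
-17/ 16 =-1.06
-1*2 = -2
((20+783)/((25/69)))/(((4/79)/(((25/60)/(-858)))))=-132641/6240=-21.26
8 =8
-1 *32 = -32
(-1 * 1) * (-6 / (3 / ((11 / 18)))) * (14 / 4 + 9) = 275 / 18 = 15.28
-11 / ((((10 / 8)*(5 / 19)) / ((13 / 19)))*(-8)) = 143 / 50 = 2.86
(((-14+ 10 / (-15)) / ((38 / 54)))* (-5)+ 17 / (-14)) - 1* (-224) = 86981 / 266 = 327.00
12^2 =144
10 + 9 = 19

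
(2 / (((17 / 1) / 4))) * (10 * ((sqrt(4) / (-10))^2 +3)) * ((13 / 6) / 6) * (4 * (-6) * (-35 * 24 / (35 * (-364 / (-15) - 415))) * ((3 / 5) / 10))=-1138176 / 2490925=-0.46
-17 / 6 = -2.83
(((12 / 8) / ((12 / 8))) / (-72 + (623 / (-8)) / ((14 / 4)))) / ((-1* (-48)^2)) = 1 / 217152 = 0.00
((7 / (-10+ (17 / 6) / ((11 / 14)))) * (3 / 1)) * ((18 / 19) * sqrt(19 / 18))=-2079 * sqrt(38) / 4009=-3.20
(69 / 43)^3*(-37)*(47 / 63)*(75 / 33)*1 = -1586880975 / 6122039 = -259.21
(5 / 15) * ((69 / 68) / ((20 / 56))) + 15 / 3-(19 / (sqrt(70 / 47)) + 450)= -75489 / 170-19 * sqrt(3290) / 70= -459.62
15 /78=5 /26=0.19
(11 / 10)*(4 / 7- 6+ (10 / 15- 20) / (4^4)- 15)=-121253 / 5376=-22.55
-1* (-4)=4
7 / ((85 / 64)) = 448 / 85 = 5.27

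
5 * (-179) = -895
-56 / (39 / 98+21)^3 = -52706752 / 9221366673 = -0.01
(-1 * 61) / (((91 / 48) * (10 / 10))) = -2928 / 91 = -32.18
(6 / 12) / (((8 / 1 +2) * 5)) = 1 / 100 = 0.01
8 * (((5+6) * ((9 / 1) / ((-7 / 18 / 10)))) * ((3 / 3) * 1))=-142560 / 7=-20365.71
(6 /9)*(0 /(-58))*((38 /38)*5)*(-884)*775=0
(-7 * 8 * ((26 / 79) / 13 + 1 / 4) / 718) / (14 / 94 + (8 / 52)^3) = -62884731 / 446827555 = -0.14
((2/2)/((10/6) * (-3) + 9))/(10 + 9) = 1/76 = 0.01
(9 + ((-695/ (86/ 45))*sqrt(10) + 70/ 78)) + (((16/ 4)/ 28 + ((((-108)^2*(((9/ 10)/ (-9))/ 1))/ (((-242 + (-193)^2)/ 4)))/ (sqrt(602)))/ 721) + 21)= -31275*sqrt(10)/ 86 - 11664*sqrt(602)/ 40156480735 + 8474/ 273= -1118.96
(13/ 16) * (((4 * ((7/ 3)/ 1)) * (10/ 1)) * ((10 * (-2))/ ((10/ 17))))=-2578.33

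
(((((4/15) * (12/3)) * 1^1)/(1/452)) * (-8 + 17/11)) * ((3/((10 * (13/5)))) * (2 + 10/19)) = -12323328/13585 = -907.13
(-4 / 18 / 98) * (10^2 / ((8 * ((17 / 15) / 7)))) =-125 / 714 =-0.18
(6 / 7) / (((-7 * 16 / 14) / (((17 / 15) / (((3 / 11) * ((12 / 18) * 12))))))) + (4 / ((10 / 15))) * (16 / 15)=21317 / 3360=6.34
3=3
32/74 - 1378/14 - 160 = -258.00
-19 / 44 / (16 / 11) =-19 / 64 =-0.30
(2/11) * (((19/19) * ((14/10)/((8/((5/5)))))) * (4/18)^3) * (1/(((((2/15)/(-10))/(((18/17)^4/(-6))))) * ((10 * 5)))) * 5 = 504/918731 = 0.00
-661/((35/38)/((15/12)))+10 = -887.07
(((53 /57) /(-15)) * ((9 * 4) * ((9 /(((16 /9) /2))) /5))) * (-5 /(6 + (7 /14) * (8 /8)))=4293 /1235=3.48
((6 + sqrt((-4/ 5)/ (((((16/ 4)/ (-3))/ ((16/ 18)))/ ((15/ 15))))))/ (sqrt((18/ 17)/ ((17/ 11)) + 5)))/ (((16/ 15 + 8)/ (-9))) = 9*sqrt(1643)*(-45 - sqrt(30))/ 6572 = -2.80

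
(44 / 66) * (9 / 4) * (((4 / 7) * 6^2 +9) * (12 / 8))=1863 / 28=66.54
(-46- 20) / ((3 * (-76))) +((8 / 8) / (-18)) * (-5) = 97 / 171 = 0.57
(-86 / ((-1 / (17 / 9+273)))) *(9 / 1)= 212764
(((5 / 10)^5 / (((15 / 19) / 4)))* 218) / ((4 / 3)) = 2071 / 80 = 25.89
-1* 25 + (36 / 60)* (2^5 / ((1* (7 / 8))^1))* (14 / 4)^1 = 259 / 5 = 51.80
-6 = -6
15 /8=1.88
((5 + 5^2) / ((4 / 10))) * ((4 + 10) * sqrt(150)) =5250 * sqrt(6) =12859.82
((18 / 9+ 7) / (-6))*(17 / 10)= -51 / 20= -2.55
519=519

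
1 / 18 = 0.06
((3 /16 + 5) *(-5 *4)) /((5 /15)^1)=-1245 /4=-311.25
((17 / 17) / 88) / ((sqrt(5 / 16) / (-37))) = -37*sqrt(5) / 110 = -0.75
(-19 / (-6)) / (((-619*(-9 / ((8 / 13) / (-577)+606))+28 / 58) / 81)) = 33812430723 / 1275492431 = 26.51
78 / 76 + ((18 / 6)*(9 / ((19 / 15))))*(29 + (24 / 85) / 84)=2800275 / 4522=619.26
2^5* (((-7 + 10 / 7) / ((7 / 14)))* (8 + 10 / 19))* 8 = -3234816 / 133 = -24321.92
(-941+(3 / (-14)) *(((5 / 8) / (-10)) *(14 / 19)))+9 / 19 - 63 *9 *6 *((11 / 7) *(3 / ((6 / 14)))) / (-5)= 6543.88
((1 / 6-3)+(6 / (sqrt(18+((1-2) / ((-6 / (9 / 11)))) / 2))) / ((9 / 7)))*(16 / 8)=-3.47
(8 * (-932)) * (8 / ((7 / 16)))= -954368 / 7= -136338.29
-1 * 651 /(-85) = 651 /85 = 7.66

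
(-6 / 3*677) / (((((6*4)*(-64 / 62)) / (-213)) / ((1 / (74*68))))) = -1490077 / 644096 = -2.31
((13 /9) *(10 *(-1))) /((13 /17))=-170 /9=-18.89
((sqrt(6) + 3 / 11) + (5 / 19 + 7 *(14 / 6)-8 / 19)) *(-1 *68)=-701284 / 627-68 *sqrt(6)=-1285.04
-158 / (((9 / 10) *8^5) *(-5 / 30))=0.03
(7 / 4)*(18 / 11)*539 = 3087 / 2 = 1543.50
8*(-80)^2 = 51200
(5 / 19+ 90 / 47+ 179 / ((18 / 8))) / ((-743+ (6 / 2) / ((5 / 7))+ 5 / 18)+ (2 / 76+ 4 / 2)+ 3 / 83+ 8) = -272610595 / 2429671909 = -0.11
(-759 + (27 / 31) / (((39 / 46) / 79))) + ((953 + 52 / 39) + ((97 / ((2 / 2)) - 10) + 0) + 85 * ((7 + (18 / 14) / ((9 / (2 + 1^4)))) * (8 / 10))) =7351237 / 8463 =868.63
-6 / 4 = -3 / 2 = -1.50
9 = 9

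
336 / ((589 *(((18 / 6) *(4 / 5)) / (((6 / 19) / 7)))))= 120 / 11191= 0.01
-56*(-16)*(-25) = -22400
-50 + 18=-32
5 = 5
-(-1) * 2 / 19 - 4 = -3.89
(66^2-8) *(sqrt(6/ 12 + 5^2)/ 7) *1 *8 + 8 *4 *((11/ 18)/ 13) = 176/ 117 + 17392 *sqrt(102)/ 7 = 25094.45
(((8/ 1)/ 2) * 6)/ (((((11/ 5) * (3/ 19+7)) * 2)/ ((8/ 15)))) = 76/ 187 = 0.41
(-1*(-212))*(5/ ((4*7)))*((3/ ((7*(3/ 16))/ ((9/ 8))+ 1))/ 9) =530/ 91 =5.82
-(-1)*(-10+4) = -6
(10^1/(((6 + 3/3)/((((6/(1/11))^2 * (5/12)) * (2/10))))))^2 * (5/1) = 65884500/49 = 1344581.63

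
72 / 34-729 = -726.88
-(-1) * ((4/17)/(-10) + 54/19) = 4552/1615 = 2.82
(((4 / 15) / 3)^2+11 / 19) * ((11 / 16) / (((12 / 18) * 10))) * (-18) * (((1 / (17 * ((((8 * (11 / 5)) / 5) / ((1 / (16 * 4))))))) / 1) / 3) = -22579 / 238141440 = -0.00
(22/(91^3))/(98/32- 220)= -0.00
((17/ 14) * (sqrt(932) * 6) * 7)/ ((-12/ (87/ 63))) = -493 * sqrt(233)/ 42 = -179.17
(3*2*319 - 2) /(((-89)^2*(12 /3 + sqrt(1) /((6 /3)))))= 3824 /71289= 0.05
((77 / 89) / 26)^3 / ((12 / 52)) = 456533 / 2859354264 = 0.00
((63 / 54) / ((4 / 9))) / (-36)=-7 / 96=-0.07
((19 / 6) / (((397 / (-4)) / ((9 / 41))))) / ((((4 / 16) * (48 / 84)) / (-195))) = 9.56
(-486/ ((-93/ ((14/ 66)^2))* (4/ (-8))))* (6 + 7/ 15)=-57036/ 18755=-3.04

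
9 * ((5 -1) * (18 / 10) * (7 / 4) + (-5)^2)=1692 / 5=338.40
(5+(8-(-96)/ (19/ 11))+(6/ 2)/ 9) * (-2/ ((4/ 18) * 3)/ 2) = -1964/ 19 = -103.37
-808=-808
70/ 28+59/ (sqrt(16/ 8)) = 5/ 2+59* sqrt(2)/ 2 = 44.22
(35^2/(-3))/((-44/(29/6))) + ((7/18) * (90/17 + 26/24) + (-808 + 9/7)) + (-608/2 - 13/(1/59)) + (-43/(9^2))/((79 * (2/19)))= -30664649905/16752582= -1830.44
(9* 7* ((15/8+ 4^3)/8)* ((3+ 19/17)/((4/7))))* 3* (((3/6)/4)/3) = 478485/1024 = 467.27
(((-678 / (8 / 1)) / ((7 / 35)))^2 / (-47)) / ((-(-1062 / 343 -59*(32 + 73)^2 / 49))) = -109494175 / 380544336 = -0.29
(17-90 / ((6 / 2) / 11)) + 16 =-297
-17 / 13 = -1.31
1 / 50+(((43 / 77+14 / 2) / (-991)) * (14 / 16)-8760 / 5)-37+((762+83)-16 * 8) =-1168572673 / 1090100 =-1071.99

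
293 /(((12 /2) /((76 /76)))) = 293 /6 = 48.83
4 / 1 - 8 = -4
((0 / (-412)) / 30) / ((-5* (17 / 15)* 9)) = 0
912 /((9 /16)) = 4864 /3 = 1621.33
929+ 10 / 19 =929.53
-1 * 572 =-572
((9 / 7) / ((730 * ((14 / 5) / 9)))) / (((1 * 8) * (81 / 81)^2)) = 81 / 114464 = 0.00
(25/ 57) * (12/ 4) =25/ 19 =1.32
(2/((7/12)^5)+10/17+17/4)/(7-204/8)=-39370655/21143206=-1.86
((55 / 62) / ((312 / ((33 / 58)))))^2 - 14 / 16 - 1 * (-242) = 33724715143753 / 139864032256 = 241.13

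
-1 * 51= -51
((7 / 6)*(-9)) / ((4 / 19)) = -399 / 8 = -49.88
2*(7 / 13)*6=84 / 13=6.46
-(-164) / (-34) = -82 / 17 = -4.82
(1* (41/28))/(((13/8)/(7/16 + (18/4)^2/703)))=215045/511784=0.42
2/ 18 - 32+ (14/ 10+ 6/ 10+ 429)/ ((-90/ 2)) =-622/ 15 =-41.47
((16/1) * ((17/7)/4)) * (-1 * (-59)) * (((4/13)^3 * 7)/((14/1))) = 128384/15379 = 8.35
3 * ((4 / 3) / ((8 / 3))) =3 / 2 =1.50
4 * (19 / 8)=9.50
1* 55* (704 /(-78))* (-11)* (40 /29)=8518400 /1131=7531.74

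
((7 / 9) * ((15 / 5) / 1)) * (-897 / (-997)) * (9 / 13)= 1449 / 997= 1.45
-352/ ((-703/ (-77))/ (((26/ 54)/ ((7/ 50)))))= -132.60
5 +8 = 13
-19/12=-1.58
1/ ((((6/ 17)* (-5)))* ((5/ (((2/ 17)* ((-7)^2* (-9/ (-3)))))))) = -49/ 25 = -1.96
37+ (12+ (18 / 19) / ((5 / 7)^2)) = 24157 / 475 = 50.86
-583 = -583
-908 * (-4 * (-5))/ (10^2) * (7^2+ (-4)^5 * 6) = 1106852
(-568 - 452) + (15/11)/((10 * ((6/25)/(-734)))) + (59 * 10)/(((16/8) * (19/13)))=-516315/418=-1235.20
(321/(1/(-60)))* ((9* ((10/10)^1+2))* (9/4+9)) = -5850225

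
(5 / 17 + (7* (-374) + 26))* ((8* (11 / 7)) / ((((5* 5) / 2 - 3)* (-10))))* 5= 3877192 / 2261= 1714.81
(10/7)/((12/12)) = 10/7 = 1.43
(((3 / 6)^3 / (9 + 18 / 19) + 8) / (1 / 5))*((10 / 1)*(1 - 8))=-302875 / 108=-2804.40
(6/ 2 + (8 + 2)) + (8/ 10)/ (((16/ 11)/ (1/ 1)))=271/ 20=13.55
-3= -3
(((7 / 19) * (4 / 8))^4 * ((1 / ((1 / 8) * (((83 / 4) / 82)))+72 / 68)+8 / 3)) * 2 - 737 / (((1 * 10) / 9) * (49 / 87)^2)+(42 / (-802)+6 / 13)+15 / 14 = -2089.45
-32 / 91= -0.35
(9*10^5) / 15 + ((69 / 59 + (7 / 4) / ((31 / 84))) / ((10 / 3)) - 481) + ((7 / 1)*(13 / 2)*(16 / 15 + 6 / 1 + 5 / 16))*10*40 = 10634991563 / 54870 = 193821.61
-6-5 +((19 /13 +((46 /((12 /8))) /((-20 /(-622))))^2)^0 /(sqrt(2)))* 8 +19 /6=-47 /6 +4* sqrt(2)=-2.18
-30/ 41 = -0.73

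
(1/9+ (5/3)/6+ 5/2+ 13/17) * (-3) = -559/51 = -10.96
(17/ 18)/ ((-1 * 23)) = -17/ 414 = -0.04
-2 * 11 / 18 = -11 / 9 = -1.22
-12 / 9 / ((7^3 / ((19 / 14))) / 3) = -38 / 2401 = -0.02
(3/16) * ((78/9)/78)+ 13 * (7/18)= 731/144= 5.08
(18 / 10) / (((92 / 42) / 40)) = 756 / 23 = 32.87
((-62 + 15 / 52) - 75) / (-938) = 7109 / 48776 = 0.15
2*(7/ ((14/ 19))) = 19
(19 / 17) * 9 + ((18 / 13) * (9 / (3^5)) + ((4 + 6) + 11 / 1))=31.11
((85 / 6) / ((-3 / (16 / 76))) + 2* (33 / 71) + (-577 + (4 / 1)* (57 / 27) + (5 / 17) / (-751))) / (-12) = 22034634736 / 465012441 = 47.39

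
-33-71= -104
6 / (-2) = -3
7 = 7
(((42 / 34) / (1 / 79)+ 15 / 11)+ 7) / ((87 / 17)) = 19813 / 957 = 20.70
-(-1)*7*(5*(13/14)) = 32.50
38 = 38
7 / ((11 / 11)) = 7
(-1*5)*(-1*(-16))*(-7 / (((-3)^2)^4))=560 / 6561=0.09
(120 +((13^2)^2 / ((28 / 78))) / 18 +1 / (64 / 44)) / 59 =1525723 / 19824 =76.96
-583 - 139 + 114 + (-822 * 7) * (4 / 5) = -26056 / 5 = -5211.20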